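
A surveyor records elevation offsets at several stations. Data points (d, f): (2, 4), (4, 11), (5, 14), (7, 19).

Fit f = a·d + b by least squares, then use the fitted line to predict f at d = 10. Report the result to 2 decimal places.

f̂ = 28.50

Compute the Gram sums: Σd·d = 94, Σd = 18, Σ1 = 4.
Right-hand side: Σd·f = 255, Σf = 48.
Normal equations: [[94, 18]; [18, 4]]·[a, b]ᵀ = [255, 48]ᵀ.
det = 94·4 − 18² = 52.
a = (255·4 − 18·48)/52 = 3; b = (94·48 − 18·255)/52 = -3/2.
At d = 10: f̂ = (3)·(10) + (-3/2)·(1) = 57/2.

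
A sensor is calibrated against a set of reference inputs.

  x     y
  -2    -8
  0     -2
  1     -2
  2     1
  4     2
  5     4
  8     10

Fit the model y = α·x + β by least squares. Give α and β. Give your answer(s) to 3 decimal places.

α = 1.641, β = -3.506

Compute the Gram sums: Σx·x = 114, Σx = 18, Σ1 = 7.
And Σx·y = 124, Σy = 5.
Normal equations: [[114, 18]; [18, 7]]·[α, β]ᵀ = [124, 5]ᵀ.
Δ = 114·7 − 18² = 474.
α = (124·7 − 18·5)/474 = 389/237; β = (114·5 − 18·124)/474 = -277/79.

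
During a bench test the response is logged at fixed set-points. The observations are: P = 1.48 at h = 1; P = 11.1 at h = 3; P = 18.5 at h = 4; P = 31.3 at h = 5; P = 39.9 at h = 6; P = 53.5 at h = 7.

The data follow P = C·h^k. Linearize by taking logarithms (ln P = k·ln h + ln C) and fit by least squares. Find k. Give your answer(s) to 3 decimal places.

Taking logs, ln P = k·ln h + ln C, so regress ln P on ln h.
Σln h = 7.8320, Σ(ln h)² = 12.7160, Σln P = 16.8264, Σln h·ln P = 26.5807.
Equations: 12.7160·k + 7.8320·ln C = 26.5807;  7.8320·k + 6·ln C = 16.8264.
Δ = 12.7160·6 − (7.8320)² = 14.9557; k = (26.5807·6 − 7.8320·16.8264)/14.9557 = 1.85209, ln C = (12.7160·16.8264 − 7.8320·26.5807)/14.9557 = 0.38681.

k = 1.852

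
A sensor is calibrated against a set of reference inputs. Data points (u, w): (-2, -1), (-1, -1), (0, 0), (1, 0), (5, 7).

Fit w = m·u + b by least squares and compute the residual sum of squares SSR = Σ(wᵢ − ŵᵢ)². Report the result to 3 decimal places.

The normal system XᵀX·[m, b]ᵀ = Xᵀw is [[31, 3]; [3, 5]]·[m, b]ᵀ = [38, 5]ᵀ.
Δ = 31·5 − 3² = 146.
m = (38·5 − 3·5)/146 = 175/146; b = (31·5 − 3·38)/146 = 41/146.
Residuals: 163/146, -6/73, -41/146, -108/73, 53/73; SSR = 591/146.

SSR = 4.048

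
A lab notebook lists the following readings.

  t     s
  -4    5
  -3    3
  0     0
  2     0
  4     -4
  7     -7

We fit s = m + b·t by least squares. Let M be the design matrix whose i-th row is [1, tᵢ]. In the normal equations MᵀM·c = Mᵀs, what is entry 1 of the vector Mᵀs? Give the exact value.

Entry 1 ↔ basis 1, so (Mᵀs)_{1} = Σᵢ sᵢ = (1)·(5) + (1)·(3) + (1)·(0) + (1)·(0) + (1)·(-4) + (1)·(-7) = -3.

-3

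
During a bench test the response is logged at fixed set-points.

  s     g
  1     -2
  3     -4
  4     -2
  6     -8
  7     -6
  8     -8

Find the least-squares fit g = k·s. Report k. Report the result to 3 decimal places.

k = -1.006

From the data, Σs·s = 175.
For Aᵀg: Σs·g = -176.
AᵀA·[k]ᵀ = Aᵀg becomes [[175]]·[k]ᵀ = [-176]ᵀ.
k = (-176)/175 = -1.00571.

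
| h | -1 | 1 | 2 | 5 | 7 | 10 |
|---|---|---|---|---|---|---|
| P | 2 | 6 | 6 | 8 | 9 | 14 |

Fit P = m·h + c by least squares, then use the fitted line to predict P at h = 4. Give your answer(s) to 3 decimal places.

Entries of MᵀM: Σh·h = 180, Σh = 24, Σ1 = 6.
Right-hand side: Σh·P = 259, ΣP = 45.
MᵀM·[m, c]ᵀ = MᵀP becomes [[180, 24]; [24, 6]]·[m, c]ᵀ = [259, 45]ᵀ.
det = 180·6 − 24² = 504.
m = (259·6 − 24·45)/504 = 79/84; c = (180·45 − 24·259)/504 = 157/42.
At h = 4: P̂ = (79/84)·(4) + (157/42)·(1) = 15/2.

P̂ = 7.500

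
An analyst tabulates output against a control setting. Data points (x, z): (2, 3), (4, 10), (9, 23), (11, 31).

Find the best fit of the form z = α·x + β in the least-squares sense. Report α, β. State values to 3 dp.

α = 2.991, β = -2.689

With design matrix M, MᵀM = [[222, 26]; [26, 4]] and Mᵀz = [594, 67]ᵀ.
det = 222·4 − 26² = 212.
α = (594·4 − 26·67)/212 = 317/106; β = (222·67 − 26·594)/212 = -285/106.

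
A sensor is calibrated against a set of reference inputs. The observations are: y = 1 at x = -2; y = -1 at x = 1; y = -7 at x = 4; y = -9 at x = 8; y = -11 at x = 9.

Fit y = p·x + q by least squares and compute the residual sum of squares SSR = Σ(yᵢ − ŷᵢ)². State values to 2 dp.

With design matrix A, AᵀA = [[166, 20]; [20, 5]] and Aᵀy = [-202, -27]ᵀ.
Determinant 166·5 − 20² = 430.
p = ((-202)·5 − 20·(-27))/430 = -47/43; q = (166·(-27) − 20·(-202))/430 = -221/215.
Residuals: -34/215, 241/215, -8/5, 166/215, -29/215; SSR = 958/215.

SSR = 4.46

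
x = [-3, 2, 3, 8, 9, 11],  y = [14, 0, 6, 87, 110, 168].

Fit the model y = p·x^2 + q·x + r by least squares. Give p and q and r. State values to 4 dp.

Compute the Gram sums: Σx^2·x^2 = 25476, Σx^2·x = 2580, Σx^2 = 288, Σx·x = 288, Σx = 30, Σ1 = 6.
For Mᵀy: Σx^2·y = 34986, Σx·y = 3510, Σy = 385.
MᵀM·[p, q, r]ᵀ = Mᵀy becomes [[25476, 2580, 288]; [2580, 288, 30]; [288, 30, 6]]·[p, q, r]ᵀ = [34986, 3510, 385]ᵀ.
Solving the 3×3 system (Gaussian elimination) gives p = 19622/12849, q = -29035/25698, r = -44791/12849.

p = 1.5271, q = -1.1299, r = -3.4860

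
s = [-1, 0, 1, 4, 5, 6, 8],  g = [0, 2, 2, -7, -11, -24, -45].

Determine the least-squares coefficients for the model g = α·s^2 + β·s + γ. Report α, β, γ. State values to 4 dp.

The normal system MᵀM·[α, β, γ]ᵀ = Mᵀg is [[6275, 917, 143]; [917, 143, 23]; [143, 23, 7]]·[α, β, γ]ᵀ = [-4129, -585, -83]ᵀ.
Row-reducing yields α = -42781/45849, β = 71353/45849, γ = 31957/15283.

α = -0.9331, β = 1.5563, γ = 2.0910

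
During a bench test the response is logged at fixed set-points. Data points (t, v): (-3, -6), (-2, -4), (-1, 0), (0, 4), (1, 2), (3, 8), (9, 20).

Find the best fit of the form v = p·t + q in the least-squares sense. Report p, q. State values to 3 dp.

XᵀX·[p, q]ᵀ = Xᵀv reads: 105·p + 7·q = 232;  7·p + 7·q = 24.
(Σt·t = 105, Σt = 7, Σ1 = 7, Σt·v = 232, Σv = 24.)
det = 105·7 − 7² = 686.
p = (232·7 − 7·24)/686 = 104/49; q = (105·24 − 7·232)/686 = 64/49.

p = 2.122, q = 1.306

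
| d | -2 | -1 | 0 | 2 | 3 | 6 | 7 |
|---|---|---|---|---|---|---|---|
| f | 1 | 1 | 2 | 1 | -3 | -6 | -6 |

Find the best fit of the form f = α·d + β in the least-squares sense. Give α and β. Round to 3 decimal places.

From the data, Σd·d = 103, Σd = 15, Σ1 = 7.
Right-hand side: Σd·f = -88, Σf = -10.
Normal equations: [[103, 15]; [15, 7]]·[α, β]ᵀ = [-88, -10]ᵀ.
Eliminating β: 7·(row 1) − 15·(row 2) gives 496·α = 7·(-88) − 15·(-10) = -466, so α = -233/248.
Then β = ((-10) − 15·(-233/248))/7 = 145/248.

α = -0.940, β = 0.585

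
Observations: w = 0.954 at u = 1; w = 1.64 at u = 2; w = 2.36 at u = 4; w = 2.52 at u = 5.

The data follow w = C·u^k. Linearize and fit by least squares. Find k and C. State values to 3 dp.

k = 0.606, C = 0.999

With ln wᵢ as the transformed response and ln uᵢ as the regressor:
Σln u = 3.6889, Σ(ln u)² = 4.9926, Σln w = 2.2305, Σln u·ln w = 3.0208.
Equations: 4.9926·k + 3.6889·ln C = 3.0208;  3.6889·k + 4·ln C = 2.2305.
Slope k = (n·Σln u·ln w − Σln u·Σln w)/(n·Σ(ln u)² − (Σln u)²) = (4·3.0208 − 3.6889·2.2305)/6.3624 = 0.60591; ln C = (Σln w − k·Σln u)/n = -0.00115, so C = exp(-0.00115) = 0.99885.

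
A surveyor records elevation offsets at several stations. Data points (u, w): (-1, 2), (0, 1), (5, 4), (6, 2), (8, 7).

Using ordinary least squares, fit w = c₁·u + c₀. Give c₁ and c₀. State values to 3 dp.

The normal equations are: 126·c₁ + 18·c₀ = 86;  18·c₁ + 5·c₀ = 16.
Determinant 126·5 − 18² = 306.
c₁ = (86·5 − 18·16)/306 = 71/153; c₀ = (126·16 − 18·86)/306 = 26/17.

c₁ = 0.464, c₀ = 1.529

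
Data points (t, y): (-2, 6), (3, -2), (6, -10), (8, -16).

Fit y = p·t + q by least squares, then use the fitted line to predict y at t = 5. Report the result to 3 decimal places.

ŷ = -8.220

The normal equations are: 113·p + 15·q = -206;  15·p + 4·q = -22.
Δ = 113·4 − 15² = 227.
p = ((-206)·4 − 15·(-22))/227 = -494/227; q = (113·(-22) − 15·(-206))/227 = 604/227.
At t = 5: ŷ = (-494/227)·(5) + (604/227)·(1) = -1866/227.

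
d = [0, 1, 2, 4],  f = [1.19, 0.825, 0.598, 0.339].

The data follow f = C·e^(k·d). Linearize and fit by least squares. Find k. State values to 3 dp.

k = -0.311

With ln fᵢ as the transformed response and dᵢ as the regressor:
XᵀX = [[21.0000, 7.0000]; [7.0000, 4]], rhs = [-5.5477, -1.6143]ᵀ  (here Σd = 7.0000, Σ(d)² = 21.0000, Σln f = -1.6143, Σd·ln f = -5.5477).
Slope k = (n·Σd·ln f − Σd·Σln f)/(n·Σ(d)² − (Σd)²) = (4·-5.5477 − 7.0000·-1.6143)/35.0000 = -0.31116; ln C = (Σln f − k·Σd)/n = 0.14094.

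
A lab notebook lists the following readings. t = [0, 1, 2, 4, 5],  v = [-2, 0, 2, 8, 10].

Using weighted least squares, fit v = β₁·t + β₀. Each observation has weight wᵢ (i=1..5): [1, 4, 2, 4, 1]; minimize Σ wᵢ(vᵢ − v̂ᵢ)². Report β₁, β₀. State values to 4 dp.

MᵀWM·[β₁, β₀]ᵀ = MᵀWv reads: 101·β₁ + 29·β₀ = 186;  29·β₁ + 12·β₀ = 44.
(Σwᵢ·t·t = 101, Σwᵢ·t = 29, Σwᵢ·1 = 12, Σwᵢ·t·v = 186, Σwᵢ·v = 44.)
Δ = 101·12 − 29² = 371.
β₁ = (186·12 − 29·44)/371 = 956/371; β₀ = (101·44 − 29·186)/371 = -950/371.

β₁ = 2.5768, β₀ = -2.5606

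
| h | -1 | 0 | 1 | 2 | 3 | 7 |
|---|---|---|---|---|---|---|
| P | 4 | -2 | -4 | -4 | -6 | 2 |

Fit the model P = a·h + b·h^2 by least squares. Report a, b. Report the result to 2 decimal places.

a = -3.54, b = 0.55

MᵀM·[a, b]ᵀ = MᵀP reads: 64·a + 378·b = -20;  378·a + 2500·b = 28.
(Σh·h = 64, Σh·h^2 = 378, Σh^2·h^2 = 2500, Σh·P = -20, Σh^2·P = 28.)
Eliminating b: 2500·(row 1) − 378·(row 2) gives 17116·a = 2500·(-20) − 378·28 = -60584, so a = -15146/4279.
Then b = (28 − 378·(-15146/4279))/2500 = 2338/4279.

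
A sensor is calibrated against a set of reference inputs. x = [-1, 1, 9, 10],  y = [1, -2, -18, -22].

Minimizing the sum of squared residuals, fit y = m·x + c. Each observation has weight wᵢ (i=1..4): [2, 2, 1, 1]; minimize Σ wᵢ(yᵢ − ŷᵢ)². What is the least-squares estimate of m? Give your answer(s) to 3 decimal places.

Setting ∂/∂m … = 0 gives: 185·m + 19·c = -388;  19·m + 6·c = -42.
(Σwᵢ·x·x = 185, Σwᵢ·x = 19, Σwᵢ·1 = 6, Σwᵢ·x·y = -388, Σwᵢ·y = -42.)
Eliminating c: 6·(row 1) − 19·(row 2) gives 749·m = 6·(-388) − 19·(-42) = -1530, so m = -1530/749.
Then c = ((-42) − 19·(-1530/749))/6 = -398/749.

m = -2.043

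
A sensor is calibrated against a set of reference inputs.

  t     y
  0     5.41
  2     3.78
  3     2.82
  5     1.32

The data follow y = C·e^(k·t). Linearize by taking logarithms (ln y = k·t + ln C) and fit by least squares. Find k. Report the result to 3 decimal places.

k = -0.283

Linearized form: ln y = k·t + ln C. From the 4 transformed points,
Sums: Σt = 10.0000, Σ(t)² = 38.0000, Σln y = 4.3323, Σt·ln y = 7.1578.
Normal system: [[38.0000, 10.0000]; [10.0000, 4]]·[k, ln C]ᵀ = [7.1578, 4.3323]ᵀ.
Slope k = (n·Σt·ln y − Σt·Σln y)/(n·Σ(t)² − (Σt)²) = (4·7.1578 − 10.0000·4.3323)/52.0000 = -0.28254; ln C = (Σln y − k·Σt)/n = 1.78944.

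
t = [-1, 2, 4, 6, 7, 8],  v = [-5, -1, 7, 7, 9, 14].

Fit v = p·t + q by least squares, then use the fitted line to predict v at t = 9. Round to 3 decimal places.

Normal-equation sums: Σt·t = 170, Σt = 26, Σ1 = 6.
Right-hand side: Σt·v = 248, Σv = 31.
So MᵀM·[p, q]ᵀ = Mᵀv: [[170, 26]; [26, 6]]·[p, q]ᵀ = [248, 31]ᵀ.
Eliminating q: 6·(row 1) − 26·(row 2) gives 344·p = 6·248 − 26·31 = 682, so p = 341/172.
Then q = (31 − 26·(341/172))/6 = -589/172.
At t = 9: v̂ = (341/172)·(9) + (-589/172)·(1) = 620/43.

v̂ = 14.419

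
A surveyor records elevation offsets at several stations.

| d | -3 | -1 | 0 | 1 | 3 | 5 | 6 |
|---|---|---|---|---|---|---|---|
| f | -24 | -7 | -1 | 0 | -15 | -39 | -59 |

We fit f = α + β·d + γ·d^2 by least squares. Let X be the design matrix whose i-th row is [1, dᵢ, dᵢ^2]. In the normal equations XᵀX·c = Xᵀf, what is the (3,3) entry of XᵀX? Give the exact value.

2085

Row 3 ↔ basis d^2, column 3 ↔ basis d^2, so (XᵀX)_{3,3} = Σᵢ (d^2)·(d^2) = (9)·(9) + (1)·(1) + (0)·(0) + (1)·(1) + (9)·(9) + (25)·(25) + (36)·(36) = 2085.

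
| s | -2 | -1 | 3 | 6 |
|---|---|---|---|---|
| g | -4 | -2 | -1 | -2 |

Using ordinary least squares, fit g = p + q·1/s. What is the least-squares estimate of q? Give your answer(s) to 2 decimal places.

q = 0.95

The normal system AᵀA·[p, q]ᵀ = Aᵀg is [[4, -1]; [-1, 25/18]]·[p, q]ᵀ = [-9, 10/3]ᵀ.
Δ = 4·(25/18) − (-1)² = 41/9.
p = ((-9)·(25/18) − (-1)·(10/3))/(41/9) = -165/82; q = (4·(10/3) − (-1)·(-9))/(41/9) = 39/41.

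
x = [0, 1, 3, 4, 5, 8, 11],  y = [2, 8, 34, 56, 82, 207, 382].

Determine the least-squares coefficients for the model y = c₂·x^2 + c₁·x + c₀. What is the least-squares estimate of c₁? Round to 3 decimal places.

AᵀA·[c₂, c₁, c₀]ᵀ = Aᵀy reads: 19700·c₂ + 2060·c₁ + 236·c₀ = 62730;  2060·c₂ + 236·c₁ + 32·c₀ = 6602;  236·c₂ + 32·c₁ + 7·c₀ = 771.
Row-reducing yields c₂ = 120913/39774, c₁ = 21004/19887, c₀ = 18715/6629.

c₁ = 1.056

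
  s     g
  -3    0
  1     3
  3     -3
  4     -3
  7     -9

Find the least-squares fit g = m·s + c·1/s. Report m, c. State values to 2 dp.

m = -1.25, c = 4.75

The normal system MᵀM·[m, c]ᵀ = Mᵀg is [[84, 5]; [5, 9209/7056]]·[m, c]ᵀ = [-81, -1/28]ᵀ.
Determinant 84·(9209/7056) − 5² = 7109/84.
m = ((-81)·(9209/7056) − 5·(-1/28))/(7109/84) = -248223/199052; c = (84·(-1/28) − 5·(-81))/(7109/84) = 33768/7109.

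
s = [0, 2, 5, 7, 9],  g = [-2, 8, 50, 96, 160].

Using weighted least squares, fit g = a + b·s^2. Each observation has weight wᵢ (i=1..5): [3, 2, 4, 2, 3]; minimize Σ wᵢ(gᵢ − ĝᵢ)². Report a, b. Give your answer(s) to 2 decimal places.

a = -0.71, b = 1.99

From the data, Σwᵢ·1 = 14, Σwᵢ·s^2 = 449, Σwᵢ·s^2·s^2 = 27017.
For MᵀWg: Σwᵢ·g = 882, Σwᵢ·s^2·g = 53352.
det = 14·27017 − 449² = 176637.
a = (882·27017 − 449·53352)/176637 = -42018/58879; b = (14·53352 − 449·882)/176637 = 116970/58879.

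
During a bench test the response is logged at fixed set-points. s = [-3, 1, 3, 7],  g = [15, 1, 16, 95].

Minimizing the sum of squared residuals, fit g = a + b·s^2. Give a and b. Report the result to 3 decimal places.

a = -1.767, b = 1.972

The normal equations are: 4·a + 68·b = 127;  68·a + 2564·b = 4935.
(Σ1 = 4, Σs^2 = 68, Σs^2·s^2 = 2564, Σg = 127, Σs^2·g = 4935.)
det = 4·2564 − 68² = 5632.
a = (127·2564 − 68·4935)/5632 = -311/176; b = (4·4935 − 68·127)/5632 = 347/176.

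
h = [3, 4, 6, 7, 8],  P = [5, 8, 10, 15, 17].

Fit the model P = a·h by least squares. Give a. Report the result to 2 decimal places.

a = 2.00

Forming XᵀX = [[174]] and XᵀP = [348]ᵀ gives XᵀX·[a]ᵀ = XᵀP.
a = 348/174 = 2.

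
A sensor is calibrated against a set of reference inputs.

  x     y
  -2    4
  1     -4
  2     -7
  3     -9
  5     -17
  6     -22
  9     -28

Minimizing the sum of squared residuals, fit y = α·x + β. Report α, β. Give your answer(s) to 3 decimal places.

Forming AᵀA = [[160, 24]; [24, 7]] and Aᵀy = [-522, -83]ᵀ gives AᵀA·[α, β]ᵀ = Aᵀy.
Eliminating β: 7·(row 1) − 24·(row 2) gives 544·α = 7·(-522) − 24·(-83) = -1662, so α = -831/272.
Then β = ((-83) − 24·(-831/272))/7 = -47/34.

α = -3.055, β = -1.382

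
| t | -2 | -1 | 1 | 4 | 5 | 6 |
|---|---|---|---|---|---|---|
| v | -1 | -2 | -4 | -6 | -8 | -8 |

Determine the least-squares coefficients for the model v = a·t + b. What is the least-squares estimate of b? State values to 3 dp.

Sums needed: Σt·t = 83, Σt = 13, Σ1 = 6.
And Σt·v = -112, Σv = -29.
Normal equations: [[83, 13]; [13, 6]]·[a, b]ᵀ = [-112, -29]ᵀ.
Eliminating b: 6·(row 1) − 13·(row 2) gives 329·a = 6·(-112) − 13·(-29) = -295, so a = -295/329.
Then b = ((-29) − 13·(-295/329))/6 = -951/329.

b = -2.891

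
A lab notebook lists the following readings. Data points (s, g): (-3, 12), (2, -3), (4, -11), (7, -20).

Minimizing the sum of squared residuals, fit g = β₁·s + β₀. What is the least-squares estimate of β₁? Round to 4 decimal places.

β₁ = -3.2264

Sums needed: Σs·s = 78, Σs = 10, Σ1 = 4.
Moment sums: Σs·g = -226, Σg = -22.
Normal equations: [[78, 10]; [10, 4]]·[β₁, β₀]ᵀ = [-226, -22]ᵀ.
Eliminating β₀: 4·(row 1) − 10·(row 2) gives 212·β₁ = 4·(-226) − 10·(-22) = -684, so β₁ = -171/53.
Then β₀ = ((-22) − 10·(-171/53))/4 = 136/53.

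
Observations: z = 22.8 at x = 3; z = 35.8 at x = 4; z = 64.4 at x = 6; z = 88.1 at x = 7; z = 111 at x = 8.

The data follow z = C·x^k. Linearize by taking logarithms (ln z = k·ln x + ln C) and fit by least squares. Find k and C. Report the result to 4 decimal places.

k = 1.5966, C = 3.8987

Linearized form: ln z = k·ln x + ln C. From the 5 transformed points,
XᵀX = [[14.4498, 8.3020]; [8.3020, 5]], rhs = [34.3660, 20.0578]ᵀ  (here Σln x = 8.3020, Σ(ln x)² = 14.4498, Σln z = 20.0578, Σln x·ln z = 34.3660).
Solving (det = 3.3255): k = 1.59656, ln C = 1.36063, so C = exp(1.36063) = 3.89865.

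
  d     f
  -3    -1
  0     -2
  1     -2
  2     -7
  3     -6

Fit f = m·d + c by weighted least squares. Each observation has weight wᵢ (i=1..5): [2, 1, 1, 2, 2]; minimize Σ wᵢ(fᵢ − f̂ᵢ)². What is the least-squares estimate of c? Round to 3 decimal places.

c = -3.403

With design matrix M, MᵀWM = [[45, 5]; [5, 8]] and MᵀWf = [-60, -32]ᵀ.
Eliminating c: 8·(row 1) − 5·(row 2) gives 335·m = 8·(-60) − 5·(-32) = -320, so m = -64/67.
Then c = ((-32) − 5·(-64/67))/8 = -228/67.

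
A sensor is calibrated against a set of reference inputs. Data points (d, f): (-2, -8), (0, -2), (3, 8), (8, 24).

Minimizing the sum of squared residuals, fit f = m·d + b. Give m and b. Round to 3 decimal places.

Forming AᵀA = [[77, 9]; [9, 4]] and Aᵀf = [232, 22]ᵀ gives AᵀA·[m, b]ᵀ = Aᵀf.
Determinant 77·4 − 9² = 227.
m = (232·4 − 9·22)/227 = 730/227; b = (77·22 − 9·232)/227 = -394/227.

m = 3.216, b = -1.736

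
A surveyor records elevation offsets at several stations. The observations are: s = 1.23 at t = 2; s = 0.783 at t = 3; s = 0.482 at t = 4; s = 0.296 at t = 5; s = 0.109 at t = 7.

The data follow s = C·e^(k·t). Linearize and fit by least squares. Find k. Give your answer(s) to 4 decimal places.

With ln sᵢ as the transformed response and tᵢ as the regressor:
AᵀA = [[103.0000, 21.0000]; [21.0000, 5]], rhs = [-24.8409, -4.2012]ᵀ  (here Σt = 21.0000, Σ(t)² = 103.0000, Σln s = -4.2012, Σt·ln s = -24.8409).
Δ = 103.0000·5 − (21.0000)² = 74.0000; k = (-24.8409·5 − 21.0000·-4.2012)/74.0000 = -0.48620, ln C = (103.0000·-4.2012 − 21.0000·-24.8409)/74.0000 = 1.20180.

k = -0.4862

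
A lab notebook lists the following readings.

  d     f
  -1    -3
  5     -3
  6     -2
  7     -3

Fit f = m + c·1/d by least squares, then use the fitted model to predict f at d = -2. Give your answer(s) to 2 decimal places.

Compute the Gram sums: Σ1 = 4, Σ1/d = -103/210, Σ1/d·1/d = 47989/44100.
For Mᵀf: Σf = -11, Σ1/d·f = 172/105.
Normal equations: [[4, -103/210]; [-103/210, 47989/44100]]·[m, c]ᵀ = [-11, 172/105]ᵀ.
Determinant 4·(47989/44100) − (-103/210)² = 60449/14700.
m = ((-11)·(47989/44100) − (-103/210)·(172/105))/(60449/14700) = -164149/60449; c = (4·(172/105) − (-103/210)·(-11))/(60449/14700) = 17010/60449.
At d = -2: f̂ = (-164149/60449)·(1) + (17010/60449)·(-1/2) = -172654/60449.

f̂ = -2.86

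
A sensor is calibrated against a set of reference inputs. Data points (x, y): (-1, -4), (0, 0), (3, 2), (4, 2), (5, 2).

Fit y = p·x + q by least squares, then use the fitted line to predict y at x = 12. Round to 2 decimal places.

The normal system MᵀM·[p, q]ᵀ = Mᵀy is [[51, 11]; [11, 5]]·[p, q]ᵀ = [28, 2]ᵀ.
Eliminating q: 5·(row 1) − 11·(row 2) gives 134·p = 5·28 − 11·2 = 118, so p = 59/67.
Then q = (2 − 11·(59/67))/5 = -103/67.
At x = 12: ŷ = (59/67)·(12) + (-103/67)·(1) = 605/67.

ŷ = 9.03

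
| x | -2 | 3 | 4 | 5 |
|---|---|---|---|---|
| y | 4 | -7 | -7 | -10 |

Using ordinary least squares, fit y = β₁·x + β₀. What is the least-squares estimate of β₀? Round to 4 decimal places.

Setting ∂/∂β₁ … = 0 gives: 54·β₁ + 10·β₀ = -107;  10·β₁ + 4·β₀ = -20.
(Σx·x = 54, Σx = 10, Σ1 = 4, Σx·y = -107, Σy = -20.)
Δ = 54·4 − 10² = 116.
β₁ = ((-107)·4 − 10·(-20))/116 = -57/29; β₀ = (54·(-20) − 10·(-107))/116 = -5/58.

β₀ = -0.0862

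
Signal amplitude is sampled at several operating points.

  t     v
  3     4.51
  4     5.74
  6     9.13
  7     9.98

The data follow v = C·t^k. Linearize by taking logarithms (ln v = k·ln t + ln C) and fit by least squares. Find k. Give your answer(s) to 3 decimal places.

k = 0.978

Let Y = ln v. Fitting Y = k·ln t + ln C by least squares:
Σln t = 6.2226, Σ(ln t)² = 10.1257, Σln v = 7.7659, Σln t·ln v = 12.5167.
Equations: 10.1257·k + 6.2226·ln C = 12.5167;  6.2226·k + 4·ln C = 7.7659.
Δ = 10.1257·4 − (6.2226)² = 1.7825; k = (12.5167·4 − 6.2226·7.7659)/1.7825 = 0.97767, ln C = (10.1257·7.7659 − 6.2226·12.5167)/1.7825 = 0.42056.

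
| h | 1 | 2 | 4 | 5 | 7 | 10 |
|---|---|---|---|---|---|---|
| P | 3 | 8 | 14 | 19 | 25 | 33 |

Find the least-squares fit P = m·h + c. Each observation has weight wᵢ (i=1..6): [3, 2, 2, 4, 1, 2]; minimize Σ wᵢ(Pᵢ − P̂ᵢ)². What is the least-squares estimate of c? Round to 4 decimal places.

Forming MᵀWM = [[392, 62]; [62, 14]] and MᵀWP = [1368, 220]ᵀ gives MᵀWM·[m, c]ᵀ = MᵀWP.
Eliminating c: 14·(row 1) − 62·(row 2) gives 1644·m = 14·1368 − 62·220 = 5512, so m = 1378/411.
Then c = (220 − 62·(1378/411))/14 = 356/411.

c = 0.8662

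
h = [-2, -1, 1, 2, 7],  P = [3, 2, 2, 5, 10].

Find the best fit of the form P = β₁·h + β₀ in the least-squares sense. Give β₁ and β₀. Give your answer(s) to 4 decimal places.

Normal-equation sums: Σh·h = 59, Σh = 7, Σ1 = 5.
Moment sums: Σh·P = 74, ΣP = 22.
XᵀX·[β₁, β₀]ᵀ = XᵀP becomes [[59, 7]; [7, 5]]·[β₁, β₀]ᵀ = [74, 22]ᵀ.
det = 59·5 − 7² = 246.
β₁ = (74·5 − 7·22)/246 = 36/41; β₀ = (59·22 − 7·74)/246 = 130/41.

β₁ = 0.8780, β₀ = 3.1707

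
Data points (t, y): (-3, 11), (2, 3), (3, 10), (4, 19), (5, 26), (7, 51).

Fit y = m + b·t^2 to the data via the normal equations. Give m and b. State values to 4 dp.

The normal system XᵀX·[m, b]ᵀ = Xᵀy is [[6, 112]; [112, 3460]]·[m, b]ᵀ = [120, 3654]ᵀ.
det = 6·3460 − 112² = 8216.
m = (120·3460 − 112·3654)/8216 = 744/1027; b = (6·3654 − 112·120)/8216 = 2121/2054.

m = 0.7244, b = 1.0326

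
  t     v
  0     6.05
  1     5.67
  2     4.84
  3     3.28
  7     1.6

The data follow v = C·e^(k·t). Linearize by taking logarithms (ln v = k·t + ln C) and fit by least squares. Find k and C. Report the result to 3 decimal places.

k = -0.201, C = 6.526

With ln vᵢ as the transformed response and tᵢ as the regressor:
Σt = 13.0000, Σ(t)² = 63.0000, Σln v = 6.7700, Σt·ln v = 11.7426.
Normal system: [[63.0000, 13.0000]; [13.0000, 5]]·[k, ln C]ᵀ = [11.7426, 6.7700]ᵀ.
Δ = 63.0000·5 − (13.0000)² = 146.0000; k = (11.7426·5 − 13.0000·6.7700)/146.0000 = -0.20067, ln C = (63.0000·6.7700 − 13.0000·11.7426)/146.0000 = 1.87573, so C = exp(1.87573) = 6.52560.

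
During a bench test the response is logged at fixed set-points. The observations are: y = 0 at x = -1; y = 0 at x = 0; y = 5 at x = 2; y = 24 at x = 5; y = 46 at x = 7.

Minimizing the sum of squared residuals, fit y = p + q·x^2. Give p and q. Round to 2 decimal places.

The normal equations are: 5·p + 79·q = 75;  79·p + 3043·q = 2874.
det = 5·3043 − 79² = 8974.
p = (75·3043 − 79·2874)/8974 = 1179/8974; q = (5·2874 − 79·75)/8974 = 8445/8974.

p = 0.13, q = 0.94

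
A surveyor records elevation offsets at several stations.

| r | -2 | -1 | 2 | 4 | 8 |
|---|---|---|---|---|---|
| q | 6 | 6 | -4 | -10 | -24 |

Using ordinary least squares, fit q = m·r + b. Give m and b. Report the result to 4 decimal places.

m = -3.0988, b = 1.6173

With design matrix A, AᵀA = [[89, 11]; [11, 5]] and Aᵀq = [-258, -26]ᵀ.
Eliminating b: 5·(row 1) − 11·(row 2) gives 324·m = 5·(-258) − 11·(-26) = -1004, so m = -251/81.
Then b = ((-26) − 11·(-251/81))/5 = 131/81.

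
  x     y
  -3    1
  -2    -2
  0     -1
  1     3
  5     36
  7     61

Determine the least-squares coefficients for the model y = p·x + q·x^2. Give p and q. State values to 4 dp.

p = 2.5325, q = 0.8943

The normal system AᵀA·[p, q]ᵀ = Aᵀy is [[88, 434]; [434, 3124]]·[p, q]ᵀ = [611, 3893]ᵀ.
Determinant 88·3124 − 434² = 86556.
p = (611·3124 − 434·3893)/86556 = 109601/43278; q = (88·3893 − 434·611)/86556 = 38705/43278.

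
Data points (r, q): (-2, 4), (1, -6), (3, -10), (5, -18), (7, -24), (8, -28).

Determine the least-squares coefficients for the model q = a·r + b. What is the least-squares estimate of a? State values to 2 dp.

With design matrix X, XᵀX = [[152, 22]; [22, 6]] and Xᵀq = [-526, -82]ᵀ.
Determinant 152·6 − 22² = 428.
a = ((-526)·6 − 22·(-82))/428 = -338/107; b = (152·(-82) − 22·(-526))/428 = -223/107.

a = -3.16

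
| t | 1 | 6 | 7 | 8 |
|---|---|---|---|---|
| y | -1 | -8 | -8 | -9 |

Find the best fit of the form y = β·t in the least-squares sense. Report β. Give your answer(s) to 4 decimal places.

From the data, Σt·t = 150.
For Mᵀy: Σt·y = -177.
MᵀM·[β]ᵀ = Mᵀy becomes [[150]]·[β]ᵀ = [-177]ᵀ.
β = (-177)/150 = -1.18.

β = -1.1800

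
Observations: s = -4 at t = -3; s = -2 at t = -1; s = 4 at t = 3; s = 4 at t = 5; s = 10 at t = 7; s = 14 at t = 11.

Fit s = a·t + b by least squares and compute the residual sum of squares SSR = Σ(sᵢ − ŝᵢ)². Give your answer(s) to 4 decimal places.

The normal equations are: 214·a + 22·b = 270;  22·a + 6·b = 26.
Determinant 214·6 − 22² = 800.
a = (270·6 − 22·26)/800 = 131/100; b = (214·26 − 22·270)/800 = -47/100.
Residuals: 2/5, -11/50, 27/50, -52/25, 13/10, 3/50; SSR = 163/25.

SSR = 6.5200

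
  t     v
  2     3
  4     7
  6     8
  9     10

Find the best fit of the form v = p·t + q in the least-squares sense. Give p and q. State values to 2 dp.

Compute the Gram sums: Σt·t = 137, Σt = 21, Σ1 = 4.
Right-hand side: Σt·v = 172, Σv = 28.
So AᵀA·[p, q]ᵀ = Aᵀv: [[137, 21]; [21, 4]]·[p, q]ᵀ = [172, 28]ᵀ.
Determinant 137·4 − 21² = 107.
p = (172·4 − 21·28)/107 = 100/107; q = (137·28 − 21·172)/107 = 224/107.

p = 0.93, q = 2.09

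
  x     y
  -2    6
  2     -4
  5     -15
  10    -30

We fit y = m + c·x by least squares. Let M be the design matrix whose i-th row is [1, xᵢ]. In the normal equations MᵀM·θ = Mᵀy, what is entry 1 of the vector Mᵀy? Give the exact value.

-43

Entry 1 ↔ basis 1, so (Mᵀy)_{1} = Σᵢ yᵢ = (1)·(6) + (1)·(-4) + (1)·(-15) + (1)·(-30) = -43.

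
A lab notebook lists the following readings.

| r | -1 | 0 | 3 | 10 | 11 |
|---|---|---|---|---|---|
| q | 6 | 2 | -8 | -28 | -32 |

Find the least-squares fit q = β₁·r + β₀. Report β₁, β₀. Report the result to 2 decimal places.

From the data, Σr·r = 231, Σr = 23, Σ1 = 5.
And Σr·q = -662, Σq = -60.
det = 231·5 − 23² = 626.
β₁ = ((-662)·5 − 23·(-60))/626 = -965/313; β₀ = (231·(-60) − 23·(-662))/626 = 683/313.

β₁ = -3.08, β₀ = 2.18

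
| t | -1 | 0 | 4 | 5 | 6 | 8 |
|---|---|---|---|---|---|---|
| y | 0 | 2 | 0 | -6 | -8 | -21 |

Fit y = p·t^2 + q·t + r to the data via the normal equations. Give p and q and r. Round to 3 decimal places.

p = -0.535, q = 1.409, r = 1.990

The normal system MᵀM·[p, q, r]ᵀ = Mᵀy is [[6274, 916, 142]; [916, 142, 22]; [142, 22, 6]]·[p, q, r]ᵀ = [-1782, -246, -33]ᵀ.
Row-reducing yields p = -5989/11198, q = 15781/11198, r = 22287/11198.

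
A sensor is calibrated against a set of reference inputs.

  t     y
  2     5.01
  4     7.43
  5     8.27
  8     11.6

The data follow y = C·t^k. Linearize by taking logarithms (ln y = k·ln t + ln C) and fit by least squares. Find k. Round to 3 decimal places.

k = 0.598

With ln yᵢ as the transformed response and ln tᵢ as the regressor:
AᵀA = [[9.3166, 5.7683]; [5.7683, 4]], rhs = [12.3941, 8.1806]ᵀ  (here Σln t = 5.7683, Σ(ln t)² = 9.3166, Σln y = 8.1806, Σln t·ln y = 12.3941).
Δ = 9.3166·4 − (5.7683)² = 3.9930; k = (12.3941·4 − 5.7683·8.1806)/3.9930 = 0.59805, ln C = (9.3166·8.1806 − 5.7683·12.3941)/3.9930 = 1.18271.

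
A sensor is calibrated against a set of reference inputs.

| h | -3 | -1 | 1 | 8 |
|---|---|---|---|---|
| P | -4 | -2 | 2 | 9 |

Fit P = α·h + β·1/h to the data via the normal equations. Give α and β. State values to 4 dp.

α = 1.1241, β = 0.9224

Forming AᵀA = [[75, 4]; [4, 1225/576]] and AᵀP = [88, 155/24]ᵀ gives AᵀA·[α, β]ᵀ = AᵀP.
det = 75·(1225/576) − 4² = 27553/192.
α = (88·(1225/576) − 4·(155/24))/(27553/192) = 92920/82659; β = (75·(155/24) − 4·88)/(27553/192) = 25416/27553.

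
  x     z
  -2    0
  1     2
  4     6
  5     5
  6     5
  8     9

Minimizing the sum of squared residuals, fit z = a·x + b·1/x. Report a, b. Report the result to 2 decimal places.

Normal-equation sums: Σx·x = 146, Σx·1/x = 6, Σ1/x·1/x = 20101/14400.
Right-hand side: Σx·z = 153, Σ1/x·z = 155/24.
So AᵀA·[a, b]ᵀ = Aᵀz: [[146, 6]; [6, 20101/14400]]·[a, b]ᵀ = [153, 155/24]ᵀ.
Δ = 146·(20101/14400) − 6² = 1208173/7200.
a = (153·(20101/14400) − 6·(155/24))/(1208173/7200) = 2517453/2416346; b = (146·(155/24) − 6·153)/(1208173/7200) = 179400/1208173.

a = 1.04, b = 0.15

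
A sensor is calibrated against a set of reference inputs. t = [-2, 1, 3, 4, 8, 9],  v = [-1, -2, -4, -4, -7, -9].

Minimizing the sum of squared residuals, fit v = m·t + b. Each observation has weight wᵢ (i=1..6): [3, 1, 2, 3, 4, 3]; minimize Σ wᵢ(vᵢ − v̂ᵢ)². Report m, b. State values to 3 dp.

From the data, Σwᵢ·t·t = 578, Σwᵢ·t = 72, Σwᵢ·1 = 16.
And Σwᵢ·t·v = -535, Σwᵢ·v = -80.
Eliminating b: 16·(row 1) − 72·(row 2) gives 4064·m = 16·(-535) − 72·(-80) = -2800, so m = -175/254.
Then b = ((-80) − 72·(-175/254))/16 = -965/508.

m = -0.689, b = -1.900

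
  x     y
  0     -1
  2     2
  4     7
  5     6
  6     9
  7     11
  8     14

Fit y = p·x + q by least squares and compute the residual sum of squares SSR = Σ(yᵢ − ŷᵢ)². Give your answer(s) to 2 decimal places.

SSR = 5.39

With design matrix A, AᵀA = [[194, 32]; [32, 7]] and Aᵀy = [305, 48]ᵀ.
Eliminating q: 7·(row 1) − 32·(row 2) gives 334·p = 7·305 − 32·48 = 599, so p = 599/334.
Then q = (48 − 32·(599/334))/7 = -224/167.
Residuals: 57/167, -41/167, 195/167, -543/334, -70/167, -71/334, 166/167; SSR = 1801/334.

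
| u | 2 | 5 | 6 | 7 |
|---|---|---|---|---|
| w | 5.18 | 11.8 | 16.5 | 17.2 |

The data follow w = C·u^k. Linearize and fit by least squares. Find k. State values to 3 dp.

k = 0.984

Linearized form: ln w = k·ln u + ln C. From the 4 transformed points,
Σln u = 6.0403, Σ(ln u)² = 10.0677, Σln w = 9.7612, Σln u·ln w = 15.6712.
Equations: 10.0677·k + 6.0403·ln C = 15.6712;  6.0403·k + 4·ln C = 9.7612.
Slope k = (n·Σln u·ln w − Σln u·Σln w)/(n·Σ(ln u)² − (Σln u)²) = (4·15.6712 − 6.0403·9.7612)/3.7862 = 0.98383; ln C = (Σln w − k·Σln u)/n = 0.95465.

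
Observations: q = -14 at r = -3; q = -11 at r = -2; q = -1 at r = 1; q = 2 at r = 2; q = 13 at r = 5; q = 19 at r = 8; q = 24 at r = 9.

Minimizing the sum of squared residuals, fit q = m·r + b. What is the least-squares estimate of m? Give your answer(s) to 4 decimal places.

m = 3.1223

Forming XᵀX = [[188, 20]; [20, 7]] and Xᵀq = [500, 32]ᵀ gives XᵀX·[m, b]ᵀ = Xᵀq.
Eliminating b: 7·(row 1) − 20·(row 2) gives 916·m = 7·500 − 20·32 = 2860, so m = 715/229.
Then b = (32 − 20·(715/229))/7 = -996/229.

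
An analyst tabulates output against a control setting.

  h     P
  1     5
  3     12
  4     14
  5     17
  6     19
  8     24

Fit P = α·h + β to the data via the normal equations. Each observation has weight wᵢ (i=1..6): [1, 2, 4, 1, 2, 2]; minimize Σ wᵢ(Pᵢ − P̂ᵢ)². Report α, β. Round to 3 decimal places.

α = 2.586, β = 3.600

Compute the Gram sums: Σwᵢ·h·h = 308, Σwᵢ·h = 56, Σwᵢ·1 = 12.
And Σwᵢ·h·P = 998, Σwᵢ·P = 188.
So XᵀWX·[α, β]ᵀ = XᵀWP: [[308, 56]; [56, 12]]·[α, β]ᵀ = [998, 188]ᵀ.
det = 308·12 − 56² = 560.
α = (998·12 − 56·188)/560 = 181/70; β = (308·188 − 56·998)/560 = 18/5.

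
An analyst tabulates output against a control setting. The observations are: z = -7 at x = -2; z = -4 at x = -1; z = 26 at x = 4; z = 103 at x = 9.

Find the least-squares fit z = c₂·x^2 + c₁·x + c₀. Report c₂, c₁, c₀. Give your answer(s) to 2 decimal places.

c₂ = 0.90, c₁ = 3.62, c₀ = -2.46

With design matrix M, MᵀM = [[6834, 784, 102]; [784, 102, 10]; [102, 10, 4]] and Mᵀz = [8727, 1049, 118]ᵀ.
Row-reducing yields c₂ = 2071/2305, c₁ = 8343/2305, c₀ = -11341/4610.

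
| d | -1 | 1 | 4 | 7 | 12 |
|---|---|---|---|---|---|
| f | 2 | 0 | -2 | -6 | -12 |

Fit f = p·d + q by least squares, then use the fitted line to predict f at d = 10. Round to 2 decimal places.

f̂ = -9.41

Sums needed: Σd·d = 211, Σd = 23, Σ1 = 5.
Right-hand side: Σd·f = -196, Σf = -18.
Eliminating q: 5·(row 1) − 23·(row 2) gives 526·p = 5·(-196) − 23·(-18) = -566, so p = -283/263.
Then q = ((-18) − 23·(-283/263))/5 = 355/263.
At d = 10: f̂ = (-283/263)·(10) + (355/263)·(1) = -2475/263.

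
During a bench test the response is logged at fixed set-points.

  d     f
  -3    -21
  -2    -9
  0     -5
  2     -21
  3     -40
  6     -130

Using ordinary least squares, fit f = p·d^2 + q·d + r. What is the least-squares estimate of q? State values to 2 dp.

With design matrix X, XᵀX = [[1490, 216, 62]; [216, 62, 6]; [62, 6, 6]] and Xᵀf = [-5349, -861, -226]ᵀ.
Inverting the 3×3 Gram matrix, [p, q, r]ᵀ = [-15209/5110, -16119/5110, -9599/2555]ᵀ.

q = -3.15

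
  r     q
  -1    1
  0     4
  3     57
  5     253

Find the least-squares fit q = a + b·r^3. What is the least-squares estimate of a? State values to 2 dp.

Compute the Gram sums: Σ1 = 4, Σr^3 = 151, Σr^3·r^3 = 16355.
And Σq = 315, Σr^3·q = 33163.
Normal equations: [[4, 151]; [151, 16355]]·[a, b]ᵀ = [315, 33163]ᵀ.
det = 4·16355 − 151² = 42619.
a = (315·16355 − 151·33163)/42619 = 144212/42619; b = (4·33163 − 151·315)/42619 = 85087/42619.

a = 3.38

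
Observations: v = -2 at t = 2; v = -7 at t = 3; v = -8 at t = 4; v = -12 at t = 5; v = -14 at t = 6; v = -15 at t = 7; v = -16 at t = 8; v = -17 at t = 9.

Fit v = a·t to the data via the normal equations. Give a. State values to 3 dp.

a = -2.067

The normal equations are: 284·a = -587.
(Σt·t = 284, Σt·v = -587.)
Hence a = -587 / 284 ≈ -2.0669.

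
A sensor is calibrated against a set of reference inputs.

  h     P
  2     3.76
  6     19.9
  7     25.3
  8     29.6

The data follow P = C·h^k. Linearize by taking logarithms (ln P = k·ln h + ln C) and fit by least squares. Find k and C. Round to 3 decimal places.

With ln Pᵢ as the transformed response and ln hᵢ as the regressor:
XᵀX = [[11.8015, 6.5103]; [6.5103, 4]], rhs = [19.6082, 10.9337]ᵀ  (here Σln h = 6.5103, Σ(ln h)² = 11.8015, Σln P = 10.9337, Σln h·ln P = 19.6082).
Solving (det = 4.8225): k = 1.50367, ln C = 0.28611, so C = exp(0.28611) = 1.33124.

k = 1.504, C = 1.331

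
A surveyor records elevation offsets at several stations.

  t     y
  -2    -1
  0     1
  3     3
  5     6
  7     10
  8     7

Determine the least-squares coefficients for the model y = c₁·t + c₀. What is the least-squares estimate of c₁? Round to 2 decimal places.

From the data, Σt·t = 151, Σt = 21, Σ1 = 6.
Moment sums: Σt·y = 167, Σy = 26.
MᵀM·[c₁, c₀]ᵀ = Mᵀy becomes [[151, 21]; [21, 6]]·[c₁, c₀]ᵀ = [167, 26]ᵀ.
Eliminating c₀: 6·(row 1) − 21·(row 2) gives 465·c₁ = 6·167 − 21·26 = 456, so c₁ = 152/155.
Then c₀ = (26 − 21·(152/155))/6 = 419/465.

c₁ = 0.98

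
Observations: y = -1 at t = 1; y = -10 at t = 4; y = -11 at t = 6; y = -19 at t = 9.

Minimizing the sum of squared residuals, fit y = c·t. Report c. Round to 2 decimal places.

Forming AᵀA = [[134]] and Aᵀy = [-278]ᵀ gives AᵀA·[c]ᵀ = Aᵀy.
c = (-278)/134 = -2.07463.

c = -2.07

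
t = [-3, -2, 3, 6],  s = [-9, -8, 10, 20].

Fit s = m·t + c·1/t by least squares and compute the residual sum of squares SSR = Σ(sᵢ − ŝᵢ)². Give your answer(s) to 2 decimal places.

Compute the Gram sums: Σt·t = 58, Σt·1/t = 4, Σ1/t·1/t = 1/2.
And Σt·s = 193, Σ1/t·s = 41/3.
Eliminating c: (1/2)·(row 1) − 4·(row 2) gives 13·m = (1/2)·193 − 4·(41/3) = 251/6, so m = 251/78.
Then c = ((41/3) − 4·(251/78))/(1/2) = 62/39.
Residuals: 277/234, -10/13, -43/234, 50/117; SSR = 517/234.

SSR = 2.21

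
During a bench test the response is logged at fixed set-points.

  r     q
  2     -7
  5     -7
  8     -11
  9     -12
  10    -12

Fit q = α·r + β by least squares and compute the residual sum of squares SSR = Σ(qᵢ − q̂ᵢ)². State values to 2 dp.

SSR = 3.17

Sums needed: Σr·r = 274, Σr = 34, Σ1 = 5.
And Σr·q = -365, Σq = -49.
det = 274·5 − 34² = 214.
α = ((-365)·5 − 34·(-49))/214 = -159/214; β = (274·(-49) − 34·(-365))/214 = -508/107.
Residuals: -82/107, 313/214, -33/107, -121/214, 19/107; SSR = 679/214.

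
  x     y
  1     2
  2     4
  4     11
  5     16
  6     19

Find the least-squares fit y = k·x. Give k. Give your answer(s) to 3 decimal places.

k = 3.024

Entries of AᵀA: Σx·x = 82.
And Σx·y = 248.
AᵀA·[k]ᵀ = Aᵀy becomes [[82]]·[k]ᵀ = [248]ᵀ.
k = 248/82 = 3.02439.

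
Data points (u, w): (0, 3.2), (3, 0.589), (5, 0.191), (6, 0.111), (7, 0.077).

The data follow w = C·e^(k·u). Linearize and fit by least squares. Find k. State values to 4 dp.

k = -0.5425

With ln wᵢ as the transformed response and uᵢ as the regressor:
Σu = 21.0000, Σ(u)² = 119.0000, Σln w = -5.7838, Σu·ln w = -41.0024.
Normal system: [[119.0000, 21.0000]; [21.0000, 5]]·[k, ln C]ᵀ = [-41.0024, -5.7838]ᵀ.
Solving (det = 154.0000): k = -0.54254, ln C = 1.12191.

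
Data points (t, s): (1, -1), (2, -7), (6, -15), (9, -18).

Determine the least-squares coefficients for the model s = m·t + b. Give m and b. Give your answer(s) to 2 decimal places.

MᵀM·[m, b]ᵀ = Mᵀs reads: 122·m + 18·b = -267;  18·m + 4·b = -41.
(Σt·t = 122, Σt = 18, Σ1 = 4, Σt·s = -267, Σs = -41.)
Δ = 122·4 − 18² = 164.
m = ((-267)·4 − 18·(-41))/164 = -165/82; b = (122·(-41) − 18·(-267))/164 = -49/41.

m = -2.01, b = -1.20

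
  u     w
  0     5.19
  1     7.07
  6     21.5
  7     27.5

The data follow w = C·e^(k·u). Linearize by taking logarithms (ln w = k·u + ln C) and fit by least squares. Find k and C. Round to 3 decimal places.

k = 0.233, C = 5.372

Taking logs, ln w = k·u + ln C, so regress ln w on u.
Σu = 14.0000, Σ(u)² = 86.0000, Σln w = 9.9848, Σu·ln w = 43.5635.
Equations: 86.0000·k + 14.0000·ln C = 43.5635;  14.0000·k + 4·ln C = 9.9848.
Solving (det = 148.0000): k = 0.23288, ln C = 1.68113, so C = exp(1.68113) = 5.37161.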